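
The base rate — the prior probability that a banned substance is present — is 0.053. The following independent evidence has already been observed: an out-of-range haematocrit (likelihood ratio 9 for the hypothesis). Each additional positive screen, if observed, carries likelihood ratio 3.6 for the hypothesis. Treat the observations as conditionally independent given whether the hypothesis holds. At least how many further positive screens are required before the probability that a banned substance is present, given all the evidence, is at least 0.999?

Prior odds = 0.053/0.947 = 53/947.
Bayes factor of the evidence already in hand = 9.
Odds after that evidence = (53/947) × 9 = 477/947.
Target odds = 0.999/0.001 = 999.
Need 3.6ⁿ ≥ 999 ÷ (477/947) = 105117/53.
3.6⁵ = 604.66176 falls short of 105117/53 but 3.6⁶ = 34012224/15625 reaches it, so n = 6.

6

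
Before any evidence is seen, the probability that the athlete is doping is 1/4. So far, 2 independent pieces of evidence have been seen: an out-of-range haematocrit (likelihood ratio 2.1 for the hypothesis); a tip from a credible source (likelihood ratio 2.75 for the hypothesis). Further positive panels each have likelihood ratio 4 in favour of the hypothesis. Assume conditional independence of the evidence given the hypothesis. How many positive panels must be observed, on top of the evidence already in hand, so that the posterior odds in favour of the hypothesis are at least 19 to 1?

Prior odds = 0.25/0.75 = 1/3.
Combined Bayes factor of the evidence already in hand = 2.1 × 2.75 = 5.775.
Odds after that evidence = (1/3) × 5.775 = 1.925.
Target odds = 19.
Need 4ⁿ ≥ 19 ÷ 1.925 = 760/77.
4¹ = 4 falls short of 760/77 but 4² = 16 reaches it, so n = 2.

2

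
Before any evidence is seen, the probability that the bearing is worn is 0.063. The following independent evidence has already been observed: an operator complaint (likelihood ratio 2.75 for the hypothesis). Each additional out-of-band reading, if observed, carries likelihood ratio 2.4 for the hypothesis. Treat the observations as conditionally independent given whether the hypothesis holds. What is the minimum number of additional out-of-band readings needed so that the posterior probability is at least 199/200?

Prior odds = 0.063/0.937 = 63/937.
Bayes factor of the evidence already in hand = 2.75.
Odds after that evidence = (63/937) × 2.75 = 693/3748.
Target odds = 0.995/0.005 = 199.
Need 2.4ⁿ ≥ 199 ÷ (693/3748) = 745852/693.
2.4⁷ = 35831808/78125 falls short of 745852/693 but 2.4⁸ = 429981696/390625 reaches it, so n = 8.

8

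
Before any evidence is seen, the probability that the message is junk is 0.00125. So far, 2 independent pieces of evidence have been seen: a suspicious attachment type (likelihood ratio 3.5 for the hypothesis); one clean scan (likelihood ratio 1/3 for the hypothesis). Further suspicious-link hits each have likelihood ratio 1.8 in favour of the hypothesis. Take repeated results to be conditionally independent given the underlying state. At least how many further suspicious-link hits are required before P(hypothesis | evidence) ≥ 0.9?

15

Prior odds = 0.00125/0.99875 = 1/799.
Combined Bayes factor of the evidence already in hand = 3.5 × (1/3) = 7/6.
Odds after that evidence = (1/799) × 7/6 = 7/4794.
Target odds = 0.9/0.1 = 9.
Need 1.8ⁿ ≥ 9 ÷ (7/4794) = 43146/7.
1.8¹⁴ ≈3748.13 falls short of 43146/7 but 1.8¹⁵ ≈6746.64 reaches it, so n = 15.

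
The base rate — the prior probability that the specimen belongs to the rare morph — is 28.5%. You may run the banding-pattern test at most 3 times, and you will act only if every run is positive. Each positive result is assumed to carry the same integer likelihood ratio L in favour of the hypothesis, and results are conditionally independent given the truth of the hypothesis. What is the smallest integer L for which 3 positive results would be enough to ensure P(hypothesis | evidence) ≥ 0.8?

Prior odds = 0.285/0.715 = 57/143.
Target odds = 0.8/0.2 = 4.
Need L³ ≥ 4 ÷ (57/143) = 572/57.
2³ = 8 < 572/57 ≤ 27 = 3³, so L = 3.

3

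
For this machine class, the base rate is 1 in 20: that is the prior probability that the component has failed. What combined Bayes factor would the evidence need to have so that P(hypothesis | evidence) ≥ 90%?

Prior odds = 0.05/0.95 = 1/19.
Target odds = 0.9/0.1 = 9.
Required Bayes factor = 9 ÷ (1/19) = 171.

171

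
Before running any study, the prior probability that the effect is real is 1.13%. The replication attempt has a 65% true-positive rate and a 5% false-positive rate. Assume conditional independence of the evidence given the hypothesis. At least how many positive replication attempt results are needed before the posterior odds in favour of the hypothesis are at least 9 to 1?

Prior odds = 0.0113/0.9887 = 113/9887.
Likelihood ratio of a positive result = 0.65/0.05 = 13.
Target odds = 9.
Require 13ⁿ ≥ 9 ÷ (113/9887) = 88983/113.
13² = 169 falls short of 88983/113 but 13³ = 2197 reaches it, so n = 3.

3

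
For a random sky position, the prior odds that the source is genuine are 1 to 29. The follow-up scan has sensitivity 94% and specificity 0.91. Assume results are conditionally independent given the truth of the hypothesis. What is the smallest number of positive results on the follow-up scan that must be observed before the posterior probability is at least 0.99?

Prior odds = 1/29.
False-positive rate = 1 − 0.91 = 0.09; likelihood ratio of a positive = 0.94/0.09 = 94/9.
Target odds: 0.99 ÷ 0.01 = 99.
Require (94/9)ⁿ ≥ 99 ÷ (1/29) = 2871.
(94/9)³ = 830584/729 falls short of 2871 but (94/9)⁴ = 78074896/6561 reaches it, so n = 4.

4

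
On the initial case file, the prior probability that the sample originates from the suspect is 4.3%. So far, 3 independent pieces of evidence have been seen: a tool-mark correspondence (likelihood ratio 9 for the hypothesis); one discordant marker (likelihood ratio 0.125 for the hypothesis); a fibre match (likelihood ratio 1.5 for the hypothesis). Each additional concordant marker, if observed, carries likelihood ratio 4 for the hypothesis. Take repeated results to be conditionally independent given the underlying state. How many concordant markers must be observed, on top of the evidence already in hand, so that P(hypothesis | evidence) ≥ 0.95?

Prior odds = 0.043/0.957 = 43/957.
Combined Bayes factor of the evidence already in hand = 9 × 0.125 × 1.5 = 1.6875.
Odds after that evidence = (43/957) × 1.6875 = 387/5104.
Target odds = 0.95/0.05 = 19.
Need 4ⁿ ≥ 19 ÷ (387/5104) = 96976/387.
4³ = 64 falls short of 96976/387 but 4⁴ = 256 reaches it, so n = 4.

4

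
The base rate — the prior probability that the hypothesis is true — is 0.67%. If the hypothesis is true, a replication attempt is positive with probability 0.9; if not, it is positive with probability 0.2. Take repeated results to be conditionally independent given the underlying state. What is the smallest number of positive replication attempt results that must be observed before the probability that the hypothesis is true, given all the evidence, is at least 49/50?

Prior odds: 0.0067 ÷ 0.9933 = 67/9933.
Likelihood ratio of a positive = 0.9/0.2 = 4.5.
Target posterior odds = 0.98/0.02 = 49.
Need (67/9933) × 4.5ⁿ ≥ 49, i.e. 4.5ⁿ ≥ 486717/67.
4.5⁵ = 1845.28125 falls short of 486717/67 but 4.5⁶ = 8303.765625 reaches it, so n = 6.

6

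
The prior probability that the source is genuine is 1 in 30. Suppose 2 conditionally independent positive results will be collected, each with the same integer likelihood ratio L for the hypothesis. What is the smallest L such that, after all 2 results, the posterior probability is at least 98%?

38

Prior odds = (1/30)/(29/30) = 1/29.
Target odds = 0.98/0.02 = 49.
Need L² ≥ 49 ÷ (1/29) = 1421.
37² = 1369 < 1421 ≤ 1444 = 38², so L = 38.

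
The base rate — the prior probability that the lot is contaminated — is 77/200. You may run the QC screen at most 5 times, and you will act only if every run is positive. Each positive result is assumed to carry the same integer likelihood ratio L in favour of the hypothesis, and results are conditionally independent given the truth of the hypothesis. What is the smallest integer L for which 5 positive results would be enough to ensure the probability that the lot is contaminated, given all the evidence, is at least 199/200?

4

Prior odds = 0.385/0.615 = 77/123.
Target odds = 0.995/0.005 = 199.
Need L⁵ ≥ 199 ÷ (77/123) = 24477/77.
3⁵ = 243 < 24477/77 ≤ 1024 = 4⁵, so L = 4.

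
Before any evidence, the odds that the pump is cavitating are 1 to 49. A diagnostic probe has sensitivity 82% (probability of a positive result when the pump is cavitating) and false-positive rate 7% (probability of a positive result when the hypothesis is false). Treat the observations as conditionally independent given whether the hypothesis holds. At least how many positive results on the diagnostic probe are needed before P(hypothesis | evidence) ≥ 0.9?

Prior odds = 1/49.
Likelihood ratio of a positive result = 0.82/0.07 = 82/7.
Target odds: 0.9 ÷ 0.1 = 9.
Need (1/49) × (82/7)ⁿ ≥ 9, i.e. (82/7)ⁿ ≥ 441.
(82/7)² = 6724/49 falls short of 441 but (82/7)³ = 551368/343 reaches it, so n = 3.

3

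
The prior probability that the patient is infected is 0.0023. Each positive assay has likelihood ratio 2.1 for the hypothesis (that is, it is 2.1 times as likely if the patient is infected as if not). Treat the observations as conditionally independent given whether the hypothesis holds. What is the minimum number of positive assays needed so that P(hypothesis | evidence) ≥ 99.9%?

18

Prior odds: 0.0023 ÷ 0.9977 = 23/9977.
Likelihood ratio per positive assay = 2.1.
Target posterior odds = 0.999/0.001 = 999.
Need (23/9977) × 2.1ⁿ ≥ 999, i.e. 2.1ⁿ ≥ 9967023/23.
2.1¹⁷ ≈300419 falls short of 9967023/23 but 2.1¹⁸ ≈630881 reaches it, so n = 18.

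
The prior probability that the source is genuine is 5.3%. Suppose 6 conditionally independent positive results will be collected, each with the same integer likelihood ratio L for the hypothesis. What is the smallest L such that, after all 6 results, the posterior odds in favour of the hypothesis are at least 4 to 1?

Prior odds = 0.053/0.947 = 53/947.
Target odds = 4.
Need L⁶ ≥ 4 ÷ (53/947) = 3788/53.
2⁶ = 64 < 3788/53 ≤ 729 = 3⁶, so L = 3.

3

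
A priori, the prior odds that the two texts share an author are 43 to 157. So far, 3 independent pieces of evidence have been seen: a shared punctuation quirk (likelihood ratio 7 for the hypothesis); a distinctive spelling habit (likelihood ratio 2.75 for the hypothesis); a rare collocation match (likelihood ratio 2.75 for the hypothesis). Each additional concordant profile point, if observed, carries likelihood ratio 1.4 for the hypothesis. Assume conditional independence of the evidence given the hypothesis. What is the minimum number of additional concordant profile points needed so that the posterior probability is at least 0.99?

6

Prior odds = 43/157.
Combined Bayes factor of the evidence already in hand = 7 × 2.75 × 2.75 = 52.9375.
Odds after that evidence = (43/157) × 52.9375 = 36421/2512.
Target odds = 0.99/0.01 = 99.
Need 1.4ⁿ ≥ 99 ÷ (36421/2512) = 22608/3311.
1.4⁵ = 5.37824 falls short of 22608/3311 but 1.4⁶ = 117649/15625 reaches it, so n = 6.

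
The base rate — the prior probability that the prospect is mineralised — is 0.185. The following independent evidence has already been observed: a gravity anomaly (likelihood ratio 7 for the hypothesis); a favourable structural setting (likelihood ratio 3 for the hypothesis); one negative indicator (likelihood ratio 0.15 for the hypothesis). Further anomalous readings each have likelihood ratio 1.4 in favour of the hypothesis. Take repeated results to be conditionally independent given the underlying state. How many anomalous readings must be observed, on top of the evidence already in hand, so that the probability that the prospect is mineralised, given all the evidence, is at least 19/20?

10

Prior odds = 0.185/0.815 = 37/163.
Combined Bayes factor of the evidence already in hand = 7 × 3 × 0.15 = 3.15.
Odds after that evidence = (37/163) × 3.15 = 2331/3260.
Target odds = 0.95/0.05 = 19.
Need 1.4ⁿ ≥ 19 ÷ (2331/3260) = 61940/2331.
1.4⁹ = 40353607/1953125 falls short of 61940/2331 but 1.4¹⁰ = 282475249/9765625 reaches it, so n = 10.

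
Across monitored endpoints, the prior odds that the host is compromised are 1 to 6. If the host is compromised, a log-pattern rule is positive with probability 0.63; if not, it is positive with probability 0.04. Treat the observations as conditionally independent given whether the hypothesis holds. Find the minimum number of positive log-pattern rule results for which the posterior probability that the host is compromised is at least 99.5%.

3

Prior odds = 1/6.
Likelihood ratio of a positive = 0.63/0.04 = 15.75.
Target posterior odds = 0.995/0.005 = 199.
Need (1/6) × 15.75ⁿ ≥ 199, i.e. 15.75ⁿ ≥ 1194.
15.75² = 248.0625 falls short of 1194 but 15.75³ = 3906.984375 reaches it, so n = 3.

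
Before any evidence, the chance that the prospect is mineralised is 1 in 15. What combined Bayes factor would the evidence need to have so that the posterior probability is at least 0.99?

1386

Prior odds = (1/15)/(14/15) = 1/14.
Target odds = 0.99/0.01 = 99.
Required Bayes factor = 99 ÷ (1/14) = 1386.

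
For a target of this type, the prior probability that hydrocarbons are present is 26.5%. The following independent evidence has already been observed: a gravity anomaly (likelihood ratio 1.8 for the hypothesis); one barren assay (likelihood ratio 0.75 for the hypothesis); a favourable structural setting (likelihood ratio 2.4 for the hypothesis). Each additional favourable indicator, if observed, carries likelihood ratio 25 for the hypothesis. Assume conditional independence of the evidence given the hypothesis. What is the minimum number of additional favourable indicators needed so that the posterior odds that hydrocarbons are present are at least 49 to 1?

2

Prior odds = 0.265/0.735 = 53/147.
Combined Bayes factor of the evidence already in hand = 1.8 × 0.75 × 2.4 = 3.24.
Odds after that evidence = (53/147) × 3.24 = 1431/1225.
Target odds = 49.
Need 25ⁿ ≥ 49 ÷ (1431/1225) = 60025/1431.
25¹ = 25 falls short of 60025/1431 but 25² = 625 reaches it, so n = 2.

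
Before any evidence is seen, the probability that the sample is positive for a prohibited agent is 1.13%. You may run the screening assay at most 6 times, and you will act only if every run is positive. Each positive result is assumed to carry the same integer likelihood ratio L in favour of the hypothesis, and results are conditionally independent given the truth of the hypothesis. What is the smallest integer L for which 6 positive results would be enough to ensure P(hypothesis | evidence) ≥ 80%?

Prior odds = 0.0113/0.9887 = 113/9887.
Target odds = 0.8/0.2 = 4.
Need L⁶ ≥ 4 ÷ (113/9887) = 39548/113.
2⁶ = 64 < 39548/113 ≤ 729 = 3⁶, so L = 3.

3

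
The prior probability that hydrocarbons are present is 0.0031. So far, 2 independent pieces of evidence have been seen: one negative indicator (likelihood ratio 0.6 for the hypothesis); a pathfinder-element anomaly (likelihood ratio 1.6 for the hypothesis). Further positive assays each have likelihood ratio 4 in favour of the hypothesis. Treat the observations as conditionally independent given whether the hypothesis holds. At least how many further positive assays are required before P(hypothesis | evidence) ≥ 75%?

Prior odds = 0.0031/0.9969 = 31/9969.
Combined Bayes factor of the evidence already in hand = 0.6 × 1.6 = 0.96.
Odds after that evidence = (31/9969) × 0.96 = 248/83075.
Target odds = 0.75/0.25 = 3.
Need 4ⁿ ≥ 3 ÷ (248/83075) = 249225/248.
4⁴ = 256 falls short of 249225/248 but 4⁵ = 1024 reaches it, so n = 5.

5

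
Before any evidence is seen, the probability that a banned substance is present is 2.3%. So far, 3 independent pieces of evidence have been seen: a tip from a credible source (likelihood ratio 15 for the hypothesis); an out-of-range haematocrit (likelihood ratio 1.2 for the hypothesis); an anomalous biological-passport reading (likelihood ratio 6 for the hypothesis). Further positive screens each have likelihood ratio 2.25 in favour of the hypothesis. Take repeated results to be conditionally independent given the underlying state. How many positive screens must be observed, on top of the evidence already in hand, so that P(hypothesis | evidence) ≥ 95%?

Prior odds = 0.023/0.977 = 23/977.
Combined Bayes factor of the evidence already in hand = 15 × 1.2 × 6 = 108.
Odds after that evidence = (23/977) × 108 = 2484/977.
Target odds = 0.95/0.05 = 19.
Need 2.25ⁿ ≥ 19 ÷ (2484/977) = 18563/2484.
2.25² = 5.0625 falls short of 18563/2484 but 2.25³ = 11.390625 reaches it, so n = 3.

3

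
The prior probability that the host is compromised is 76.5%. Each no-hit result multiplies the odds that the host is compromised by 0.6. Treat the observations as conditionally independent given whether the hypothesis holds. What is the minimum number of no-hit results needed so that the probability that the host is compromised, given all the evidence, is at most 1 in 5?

Prior odds: 0.765 ÷ 0.235 = 153/47.
Likelihood ratio per no-hit result = 0.6.
Target odds: 0.2 ÷ 0.8 = 0.25.
Need (153/47) × 0.6ⁿ ≤ 0.25, i.e. 0.6ⁿ ≤ 47/612.
0.6⁵ = 0.07776 is still above 47/612 but 0.6⁶ = 729/15625 is at or below it, so n = 6.

6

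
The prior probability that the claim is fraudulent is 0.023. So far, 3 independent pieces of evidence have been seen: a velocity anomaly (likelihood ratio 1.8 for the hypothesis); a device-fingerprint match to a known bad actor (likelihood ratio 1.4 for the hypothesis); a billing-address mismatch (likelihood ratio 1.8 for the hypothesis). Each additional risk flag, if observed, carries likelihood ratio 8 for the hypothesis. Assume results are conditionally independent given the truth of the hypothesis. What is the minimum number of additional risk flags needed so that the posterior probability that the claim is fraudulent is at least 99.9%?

5

Prior odds = 0.023/0.977 = 23/977.
Combined Bayes factor of the evidence already in hand = 1.8 × 1.4 × 1.8 = 4.536.
Odds after that evidence = (23/977) × 4.536 = 13041/122125.
Target odds = 0.999/0.001 = 999.
Need 8ⁿ ≥ 999 ÷ (13041/122125) = 4518625/483.
8⁴ = 4096 falls short of 4518625/483 but 8⁵ = 32768 reaches it, so n = 5.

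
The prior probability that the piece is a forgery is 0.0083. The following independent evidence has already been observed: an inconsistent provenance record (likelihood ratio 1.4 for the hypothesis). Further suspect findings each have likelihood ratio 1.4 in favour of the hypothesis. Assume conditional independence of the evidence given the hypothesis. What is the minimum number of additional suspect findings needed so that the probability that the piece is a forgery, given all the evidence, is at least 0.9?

20

Prior odds = 0.0083/0.9917 = 83/9917.
Bayes factor of the evidence already in hand = 1.4.
Odds after that evidence = (83/9917) × 1.4 = 581/49585.
Target odds = 0.9/0.1 = 9.
Need 1.4ⁿ ≥ 9 ÷ (581/49585) = 446265/581.
1.4¹⁹ ≈597.63 falls short of 446265/581 but 1.4²⁰ ≈836.683 reaches it, so n = 20.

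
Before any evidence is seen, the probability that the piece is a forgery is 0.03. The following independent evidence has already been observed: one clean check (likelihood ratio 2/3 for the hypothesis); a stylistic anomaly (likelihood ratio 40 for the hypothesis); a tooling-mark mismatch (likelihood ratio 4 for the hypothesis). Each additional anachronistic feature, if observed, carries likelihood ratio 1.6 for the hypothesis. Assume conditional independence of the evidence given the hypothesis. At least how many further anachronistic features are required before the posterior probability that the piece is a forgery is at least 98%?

6

Prior odds = 0.03/0.97 = 3/97.
Combined Bayes factor of the evidence already in hand = (2/3) × 40 × 4 = 320/3.
Odds after that evidence = (3/97) × 320/3 = 320/97.
Target odds = 0.98/0.02 = 49.
Need 1.6ⁿ ≥ 49 ÷ (320/97) = 14.853125.
1.6⁵ = 10.48576 falls short of 14.853125 but 1.6⁶ = 262144/15625 reaches it, so n = 6.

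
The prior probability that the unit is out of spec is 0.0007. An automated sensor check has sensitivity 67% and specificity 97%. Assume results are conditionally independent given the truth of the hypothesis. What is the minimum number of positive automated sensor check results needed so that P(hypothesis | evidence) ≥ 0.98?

Prior odds: 0.0007 ÷ 0.9993 = 7/9993.
False-positive rate = 1 − 0.97 = 0.03; likelihood ratio of a positive = 0.67/0.03 = 67/3.
Target posterior odds = 0.98/0.02 = 49.
Need (7/9993) × (67/3)ⁿ ≥ 49, i.e. (67/3)ⁿ ≥ 69951.
(67/3)³ = 300763/27 falls short of 69951 but (67/3)⁴ = 20151121/81 reaches it, so n = 4.

4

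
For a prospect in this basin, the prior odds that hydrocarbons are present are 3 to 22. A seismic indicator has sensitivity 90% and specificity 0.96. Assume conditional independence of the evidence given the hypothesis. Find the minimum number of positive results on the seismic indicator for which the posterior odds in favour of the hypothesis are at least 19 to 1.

2

Prior odds = 3/22.
False-positive rate = 1 − 0.96 = 0.04; likelihood ratio of a positive = 0.9/0.04 = 22.5.
Target odds = 19.
Require 22.5ⁿ ≥ 19 ÷ (3/22) = 418/3.
22.5¹ = 22.5 falls short of 418/3 but 22.5² = 506.25 reaches it, so n = 2.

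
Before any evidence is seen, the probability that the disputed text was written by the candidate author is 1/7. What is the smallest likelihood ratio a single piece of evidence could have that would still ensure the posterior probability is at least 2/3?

12

Prior odds = (1/7)/(6/7) = 1/6.
Target odds = (2/3)/(1/3) = 2.
Required Bayes factor = 2 ÷ (1/6) = 12.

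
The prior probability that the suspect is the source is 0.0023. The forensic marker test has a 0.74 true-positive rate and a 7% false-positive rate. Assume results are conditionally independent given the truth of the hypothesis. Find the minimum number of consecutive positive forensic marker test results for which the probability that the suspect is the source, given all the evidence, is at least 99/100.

5

Prior odds = 0.0023/0.9977 = 23/9977.
Likelihood ratio of a positive result = 0.74/0.07 = 74/7.
Target odds: 0.99 ÷ 0.01 = 99.
Require (74/7)ⁿ ≥ 99 ÷ (23/9977) = 987723/23.
(74/7)⁴ = 29986576/2401 falls short of 987723/23 but (74/7)⁵ ≈132029 reaches it, so n = 5.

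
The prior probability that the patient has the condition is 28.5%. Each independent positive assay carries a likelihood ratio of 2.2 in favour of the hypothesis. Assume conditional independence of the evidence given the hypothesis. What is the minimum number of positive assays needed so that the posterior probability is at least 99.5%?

Prior odds: 0.285 ÷ 0.715 = 57/143.
Likelihood ratio per positive assay = 2.2.
Target odds: 0.995 ÷ 0.005 = 199.
Require 2.2ⁿ ≥ 199 ÷ (57/143) = 28457/57.
2.2⁷ = 19487171/78125 falls short of 28457/57 but 2.2⁸ = 214358881/390625 reaches it, so n = 8.

8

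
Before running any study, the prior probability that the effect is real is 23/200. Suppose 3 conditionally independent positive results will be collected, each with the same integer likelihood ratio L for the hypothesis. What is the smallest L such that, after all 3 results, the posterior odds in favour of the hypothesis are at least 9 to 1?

5

Prior odds = 0.115/0.885 = 23/177.
Target odds = 9.
Need L³ ≥ 9 ÷ (23/177) = 1593/23.
4³ = 64 < 1593/23 ≤ 125 = 5³, so L = 5.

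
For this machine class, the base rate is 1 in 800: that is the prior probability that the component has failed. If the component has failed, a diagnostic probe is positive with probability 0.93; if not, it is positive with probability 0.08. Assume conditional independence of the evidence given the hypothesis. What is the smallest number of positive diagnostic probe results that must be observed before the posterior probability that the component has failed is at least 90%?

Prior odds: 0.00125 ÷ 0.99875 = 1/799.
Likelihood ratio of a positive = 0.93/0.08 = 11.625.
Target odds: 0.9 ÷ 0.1 = 9.
Require 11.625ⁿ ≥ 9 ÷ (1/799) = 7191.
11.625³ = 804357/512 falls short of 7191 but 11.625⁴ = 74805201/4096 reaches it, so n = 4.

4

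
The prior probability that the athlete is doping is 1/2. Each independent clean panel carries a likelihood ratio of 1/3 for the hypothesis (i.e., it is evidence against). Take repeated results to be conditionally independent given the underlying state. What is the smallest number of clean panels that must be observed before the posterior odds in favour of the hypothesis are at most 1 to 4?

Prior odds: 0.5 ÷ 0.5 = 1.
Likelihood ratio per clean panel = 1/3.
Target odds = 0.25.
Need 1 × (1/3)ⁿ ≤ 0.25, i.e. (1/3)ⁿ ≤ 0.25.
(1/3)¹ = 1/3 is still above 0.25 but (1/3)² = 1/9 is at or below it, so n = 2.

2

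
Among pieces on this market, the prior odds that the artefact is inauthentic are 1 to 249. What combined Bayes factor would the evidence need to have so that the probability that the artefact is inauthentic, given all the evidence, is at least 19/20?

Prior odds = 1/249.
Target odds = 0.95/0.05 = 19.
Required Bayes factor = 19 ÷ (1/249) = 4731.

4731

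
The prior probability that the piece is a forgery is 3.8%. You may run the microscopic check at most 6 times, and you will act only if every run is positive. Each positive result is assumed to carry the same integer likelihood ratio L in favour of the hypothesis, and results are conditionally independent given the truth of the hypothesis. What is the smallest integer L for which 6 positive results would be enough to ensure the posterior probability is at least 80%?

Prior odds = 0.038/0.962 = 19/481.
Target odds = 0.8/0.2 = 4.
Need L⁶ ≥ 4 ÷ (19/481) = 1924/19.
2⁶ = 64 < 1924/19 ≤ 729 = 3⁶, so L = 3.

3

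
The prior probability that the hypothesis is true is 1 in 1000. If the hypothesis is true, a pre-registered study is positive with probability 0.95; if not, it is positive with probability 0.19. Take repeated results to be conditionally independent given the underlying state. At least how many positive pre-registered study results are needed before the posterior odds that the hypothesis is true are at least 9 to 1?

6

Prior odds: 0.001 ÷ 0.999 = 1/999.
Likelihood ratio of a positive = 0.95/0.19 = 5.
Target odds = 9.
Need (1/999) × 5ⁿ ≥ 9, i.e. 5ⁿ ≥ 8991.
5⁵ = 3125 falls short of 8991 but 5⁶ = 15625 reaches it, so n = 6.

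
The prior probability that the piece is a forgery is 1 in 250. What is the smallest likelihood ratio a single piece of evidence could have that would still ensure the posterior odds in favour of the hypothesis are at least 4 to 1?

996

Prior odds = 0.004/0.996 = 1/249.
Target odds = 4.
Required Bayes factor = 4 ÷ (1/249) = 996.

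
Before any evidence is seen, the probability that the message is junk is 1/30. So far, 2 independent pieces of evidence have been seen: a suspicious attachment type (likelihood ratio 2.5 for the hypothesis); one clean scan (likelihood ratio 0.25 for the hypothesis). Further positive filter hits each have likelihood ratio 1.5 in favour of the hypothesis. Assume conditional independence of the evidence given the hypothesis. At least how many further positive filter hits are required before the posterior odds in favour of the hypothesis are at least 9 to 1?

15

Prior odds = (1/30)/(29/30) = 1/29.
Combined Bayes factor of the evidence already in hand = 2.5 × 0.25 = 0.625.
Odds after that evidence = (1/29) × 0.625 = 5/232.
Target odds = 9.
Need 1.5ⁿ ≥ 9 ÷ (5/232) = 417.6.
1.5¹⁴ = 4782969/16384 falls short of 417.6 but 1.5¹⁵ = 14348907/32768 reaches it, so n = 15.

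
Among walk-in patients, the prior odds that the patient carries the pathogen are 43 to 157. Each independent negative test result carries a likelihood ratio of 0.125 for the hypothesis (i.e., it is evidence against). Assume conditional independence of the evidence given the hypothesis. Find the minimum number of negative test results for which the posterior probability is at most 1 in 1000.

Prior odds = 43/157.
Likelihood ratio per negative test result = 0.125.
Target posterior odds = 0.001/0.999 = 1/999.
Need (43/157) × 0.125ⁿ ≤ 1/999, i.e. 0.125ⁿ ≤ 157/42957.
0.125² = 0.015625 is still above 157/42957 but 0.125³ = 0.001953125 is at or below it, so n = 3.

3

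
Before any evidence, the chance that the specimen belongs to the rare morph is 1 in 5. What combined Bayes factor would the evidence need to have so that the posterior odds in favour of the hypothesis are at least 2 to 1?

Prior odds = 0.2/0.8 = 0.25.
Target odds = 2.
Required Bayes factor = 2 ÷ 0.25 = 8.

8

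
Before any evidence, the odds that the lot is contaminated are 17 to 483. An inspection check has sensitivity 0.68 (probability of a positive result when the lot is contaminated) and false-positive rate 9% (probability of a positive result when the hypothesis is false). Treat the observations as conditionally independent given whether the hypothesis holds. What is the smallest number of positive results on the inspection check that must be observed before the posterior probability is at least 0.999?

6

Prior odds = 17/483.
Likelihood ratio of a positive result = 0.68/0.09 = 68/9.
Target posterior odds = 0.999/0.001 = 999.
Need (17/483) × (68/9)ⁿ ≥ 999, i.e. (68/9)ⁿ ≥ 482517/17.
(68/9)⁵ ≈24622.5 falls short of 482517/17 but (68/9)⁶ ≈186037 reaches it, so n = 6.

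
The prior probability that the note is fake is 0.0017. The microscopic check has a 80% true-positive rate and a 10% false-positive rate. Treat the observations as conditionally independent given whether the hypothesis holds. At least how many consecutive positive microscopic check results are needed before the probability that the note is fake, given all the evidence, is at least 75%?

Prior odds = 0.0017/0.9983 = 17/9983.
Likelihood ratio of a positive result = 0.8/0.1 = 8.
Target odds: 0.75 ÷ 0.25 = 3.
Require 8ⁿ ≥ 3 ÷ (17/9983) = 29949/17.
8³ = 512 falls short of 29949/17 but 8⁴ = 4096 reaches it, so n = 4.

4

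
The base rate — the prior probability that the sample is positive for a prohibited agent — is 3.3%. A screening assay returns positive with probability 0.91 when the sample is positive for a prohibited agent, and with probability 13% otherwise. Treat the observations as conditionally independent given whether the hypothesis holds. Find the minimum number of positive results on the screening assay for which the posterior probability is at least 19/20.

4

Prior odds: 0.033 ÷ 0.967 = 33/967.
Likelihood ratio of a positive result = 0.91/0.13 = 7.
Target posterior odds = 0.95/0.05 = 19.
Require 7ⁿ ≥ 19 ÷ (33/967) = 18373/33.
7³ = 343 falls short of 18373/33 but 7⁴ = 2401 reaches it, so n = 4.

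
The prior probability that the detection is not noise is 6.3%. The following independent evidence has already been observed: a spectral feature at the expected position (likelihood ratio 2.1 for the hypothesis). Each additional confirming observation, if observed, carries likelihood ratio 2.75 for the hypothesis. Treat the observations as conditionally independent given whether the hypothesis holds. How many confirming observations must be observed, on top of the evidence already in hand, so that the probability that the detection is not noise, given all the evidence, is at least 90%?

5

Prior odds = 0.063/0.937 = 63/937.
Bayes factor of the evidence already in hand = 2.1.
Odds after that evidence = (63/937) × 2.1 = 1323/9370.
Target odds = 0.9/0.1 = 9.
Need 2.75ⁿ ≥ 9 ÷ (1323/9370) = 9370/147.
2.75⁴ = 57.19140625 falls short of 9370/147 but 2.75⁵ = 161051/1024 reaches it, so n = 5.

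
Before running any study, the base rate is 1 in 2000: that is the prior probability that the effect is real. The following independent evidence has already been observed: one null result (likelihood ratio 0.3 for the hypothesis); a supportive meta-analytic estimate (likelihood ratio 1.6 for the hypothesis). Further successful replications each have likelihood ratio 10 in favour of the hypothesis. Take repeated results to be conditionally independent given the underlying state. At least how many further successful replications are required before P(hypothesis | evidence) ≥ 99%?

6

Prior odds = 0.0005/0.9995 = 1/1999.
Combined Bayes factor of the evidence already in hand = 0.3 × 1.6 = 0.48.
Odds after that evidence = (1/1999) × 0.48 = 12/49975.
Target odds = 0.99/0.01 = 99.
Need 10ⁿ ≥ 99 ÷ (12/49975) = 412293.75.
10⁵ = 100000 falls short of 412293.75 but 10⁶ = 1000000 reaches it, so n = 6.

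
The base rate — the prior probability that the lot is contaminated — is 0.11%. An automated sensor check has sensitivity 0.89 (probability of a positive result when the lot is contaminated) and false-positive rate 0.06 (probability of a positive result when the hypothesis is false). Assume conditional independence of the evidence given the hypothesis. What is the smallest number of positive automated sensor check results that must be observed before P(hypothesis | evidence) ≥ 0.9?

4

Prior odds: 0.0011 ÷ 0.9989 = 11/9989.
Likelihood ratio of a positive result = 0.89/0.06 = 89/6.
Target odds: 0.9 ÷ 0.1 = 9.
Need (11/9989) × (89/6)ⁿ ≥ 9, i.e. (89/6)ⁿ ≥ 89901/11.
(89/6)³ = 704969/216 falls short of 89901/11 but (89/6)⁴ = 62742241/1296 reaches it, so n = 4.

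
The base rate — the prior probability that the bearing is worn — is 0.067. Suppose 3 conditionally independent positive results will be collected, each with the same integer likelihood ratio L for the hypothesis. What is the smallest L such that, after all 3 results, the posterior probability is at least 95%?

Prior odds = 0.067/0.933 = 67/933.
Target odds = 0.95/0.05 = 19.
Need L³ ≥ 19 ÷ (67/933) = 17727/67.
6³ = 216 < 17727/67 ≤ 343 = 7³, so L = 7.

7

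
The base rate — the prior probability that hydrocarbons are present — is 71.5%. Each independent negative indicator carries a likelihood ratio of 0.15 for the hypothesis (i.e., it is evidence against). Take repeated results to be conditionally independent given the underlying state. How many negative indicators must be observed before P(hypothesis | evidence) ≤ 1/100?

3

Prior odds: 0.715 ÷ 0.285 = 143/57.
Likelihood ratio per negative indicator = 0.15.
Target odds: 0.01 ÷ 0.99 = 1/99.
Need (143/57) × 0.15ⁿ ≤ 1/99, i.e. 0.15ⁿ ≤ 19/4719.
0.15² = 0.0225 is still above 19/4719 but 0.15³ = 0.003375 is at or below it, so n = 3.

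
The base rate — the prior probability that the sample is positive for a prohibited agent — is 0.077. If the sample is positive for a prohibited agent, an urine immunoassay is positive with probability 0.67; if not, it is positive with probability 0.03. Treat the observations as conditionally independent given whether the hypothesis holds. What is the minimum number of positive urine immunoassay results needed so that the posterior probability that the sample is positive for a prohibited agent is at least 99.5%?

3

Prior odds = 0.077/0.923 = 77/923.
Likelihood ratio of a positive = 0.67/0.03 = 67/3.
Target posterior odds = 0.995/0.005 = 199.
Require (67/3)ⁿ ≥ 199 ÷ (77/923) = 183677/77.
(67/3)² = 4489/9 falls short of 183677/77 but (67/3)³ = 300763/27 reaches it, so n = 3.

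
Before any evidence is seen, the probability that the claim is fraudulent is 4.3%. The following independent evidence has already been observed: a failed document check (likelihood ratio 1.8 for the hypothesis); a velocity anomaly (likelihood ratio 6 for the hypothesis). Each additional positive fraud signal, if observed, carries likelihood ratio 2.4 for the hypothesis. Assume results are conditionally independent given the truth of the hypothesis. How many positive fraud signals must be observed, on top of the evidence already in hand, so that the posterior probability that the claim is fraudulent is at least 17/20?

Prior odds = 0.043/0.957 = 43/957.
Combined Bayes factor of the evidence already in hand = 1.8 × 6 = 10.8.
Odds after that evidence = (43/957) × 10.8 = 774/1595.
Target odds = 0.85/0.15 = 17/3.
Need 2.4ⁿ ≥ 17/3 ÷ (774/1595) = 27115/2322.
2.4² = 5.76 falls short of 27115/2322 but 2.4³ = 13.824 reaches it, so n = 3.

3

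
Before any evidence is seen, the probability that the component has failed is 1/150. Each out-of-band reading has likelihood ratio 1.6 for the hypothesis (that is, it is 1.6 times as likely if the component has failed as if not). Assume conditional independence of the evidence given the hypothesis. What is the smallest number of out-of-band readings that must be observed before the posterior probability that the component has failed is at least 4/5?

Prior odds = (1/150)/(149/150) = 1/149.
Likelihood ratio per out-of-band reading = 1.6.
Target odds: 0.8 ÷ 0.2 = 4.
Need (1/149) × 1.6ⁿ ≥ 4, i.e. 1.6ⁿ ≥ 596.
1.6¹³ ≈450.36 falls short of 596 but 1.6¹⁴ ≈720.576 reaches it, so n = 14.

14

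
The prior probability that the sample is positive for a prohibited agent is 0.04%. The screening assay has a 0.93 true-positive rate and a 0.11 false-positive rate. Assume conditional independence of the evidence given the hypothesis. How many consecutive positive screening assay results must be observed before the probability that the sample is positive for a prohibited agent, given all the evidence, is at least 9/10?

Prior odds: 0.0004 ÷ 0.9996 = 1/2499.
Likelihood ratio of a positive result = 0.93/0.11 = 93/11.
Target posterior odds = 0.9/0.1 = 9.
Require (93/11)ⁿ ≥ 9 ÷ (1/2499) = 22491.
(93/11)⁴ = 74805201/14641 falls short of 22491 but (93/11)⁵ ≈43196.8 reaches it, so n = 5.

5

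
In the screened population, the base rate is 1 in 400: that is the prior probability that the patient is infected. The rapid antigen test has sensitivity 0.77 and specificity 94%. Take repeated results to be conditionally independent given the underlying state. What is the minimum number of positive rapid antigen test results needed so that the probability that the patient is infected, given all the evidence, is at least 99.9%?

6

Prior odds: 0.0025 ÷ 0.9975 = 1/399.
False-positive rate = 1 − 0.94 = 0.06; likelihood ratio of a positive = 0.77/0.06 = 77/6.
Target odds: 0.999 ÷ 0.001 = 999.
Require (77/6)ⁿ ≥ 999 ÷ (1/399) = 398601.
(77/6)⁵ ≈348095 falls short of 398601 but (77/6)⁶ ≈4.46721e+06 reaches it, so n = 6.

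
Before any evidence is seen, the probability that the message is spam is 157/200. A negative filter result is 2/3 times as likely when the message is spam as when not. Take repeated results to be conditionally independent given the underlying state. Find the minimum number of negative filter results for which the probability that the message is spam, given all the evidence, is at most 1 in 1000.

21

Prior odds: 0.785 ÷ 0.215 = 157/43.
Likelihood ratio per negative filter result = 2/3.
Target odds: 0.001 ÷ 0.999 = 1/999.
Need (157/43) × (2/3)ⁿ ≤ 1/999, i.e. (2/3)ⁿ ≤ 43/156843.
(2/3)²⁰ ≈0.000300729 is still above 43/156843 but (2/3)²¹ ≈0.000200486 is at or below it, so n = 21.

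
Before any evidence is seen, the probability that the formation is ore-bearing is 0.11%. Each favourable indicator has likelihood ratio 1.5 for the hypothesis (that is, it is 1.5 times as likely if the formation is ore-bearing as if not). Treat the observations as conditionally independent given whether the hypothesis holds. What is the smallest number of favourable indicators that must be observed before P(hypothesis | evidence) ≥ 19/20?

Prior odds: 0.0011 ÷ 0.9989 = 11/9989.
Likelihood ratio per favourable indicator = 1.5.
Target posterior odds = 0.95/0.05 = 19.
Need (11/9989) × 1.5ⁿ ≥ 19, i.e. 1.5ⁿ ≥ 189791/11.
1.5²⁴ ≈16834.1 falls short of 189791/11 but 1.5²⁵ ≈25251.2 reaches it, so n = 25.

25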